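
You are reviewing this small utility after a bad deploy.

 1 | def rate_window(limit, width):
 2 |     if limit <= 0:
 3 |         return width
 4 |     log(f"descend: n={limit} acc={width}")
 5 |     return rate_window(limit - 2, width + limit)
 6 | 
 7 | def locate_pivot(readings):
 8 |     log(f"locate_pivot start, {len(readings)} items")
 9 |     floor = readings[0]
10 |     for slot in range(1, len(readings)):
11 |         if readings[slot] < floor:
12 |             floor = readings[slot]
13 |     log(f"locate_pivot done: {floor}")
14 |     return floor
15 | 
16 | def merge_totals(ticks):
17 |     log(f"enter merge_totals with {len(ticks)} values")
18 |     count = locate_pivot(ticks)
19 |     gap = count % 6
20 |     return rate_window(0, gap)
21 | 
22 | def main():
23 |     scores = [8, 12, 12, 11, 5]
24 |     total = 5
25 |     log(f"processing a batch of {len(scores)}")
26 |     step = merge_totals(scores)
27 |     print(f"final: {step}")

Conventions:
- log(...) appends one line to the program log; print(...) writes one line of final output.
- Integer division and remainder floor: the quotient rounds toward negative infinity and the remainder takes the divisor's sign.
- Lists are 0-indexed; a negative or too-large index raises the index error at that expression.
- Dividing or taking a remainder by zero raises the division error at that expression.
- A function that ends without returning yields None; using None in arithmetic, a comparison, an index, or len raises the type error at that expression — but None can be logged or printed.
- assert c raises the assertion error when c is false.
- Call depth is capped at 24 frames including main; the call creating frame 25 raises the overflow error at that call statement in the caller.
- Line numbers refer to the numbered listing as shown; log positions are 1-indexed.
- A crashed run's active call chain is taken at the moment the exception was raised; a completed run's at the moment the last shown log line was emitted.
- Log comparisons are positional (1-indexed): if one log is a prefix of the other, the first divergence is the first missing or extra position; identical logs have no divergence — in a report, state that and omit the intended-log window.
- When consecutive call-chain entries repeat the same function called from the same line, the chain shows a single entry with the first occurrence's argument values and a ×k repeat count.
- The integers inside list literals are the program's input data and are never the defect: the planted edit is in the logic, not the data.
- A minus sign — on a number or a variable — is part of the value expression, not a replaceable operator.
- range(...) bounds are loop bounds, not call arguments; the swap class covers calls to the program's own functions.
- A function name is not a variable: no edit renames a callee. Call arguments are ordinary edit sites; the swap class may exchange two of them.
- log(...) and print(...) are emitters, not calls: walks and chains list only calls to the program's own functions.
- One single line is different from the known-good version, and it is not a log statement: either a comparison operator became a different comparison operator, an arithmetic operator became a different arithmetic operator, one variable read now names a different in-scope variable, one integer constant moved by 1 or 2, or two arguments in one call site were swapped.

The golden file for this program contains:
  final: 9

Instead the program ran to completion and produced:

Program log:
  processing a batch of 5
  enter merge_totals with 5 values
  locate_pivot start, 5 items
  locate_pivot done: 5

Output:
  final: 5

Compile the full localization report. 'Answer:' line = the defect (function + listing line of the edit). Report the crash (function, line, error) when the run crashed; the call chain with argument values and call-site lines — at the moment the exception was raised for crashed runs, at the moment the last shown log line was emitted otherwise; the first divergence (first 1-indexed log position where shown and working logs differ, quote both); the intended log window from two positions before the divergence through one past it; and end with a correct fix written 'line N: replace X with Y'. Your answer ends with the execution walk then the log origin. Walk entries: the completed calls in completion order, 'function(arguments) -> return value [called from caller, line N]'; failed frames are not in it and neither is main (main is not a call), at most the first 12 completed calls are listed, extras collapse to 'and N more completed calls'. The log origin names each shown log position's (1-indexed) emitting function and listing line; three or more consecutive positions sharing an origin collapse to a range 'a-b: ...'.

Answer: the defect is in merge_totals at line 20.
Key observation: The log ends early — 4 lines, where the working version next logs 'descend: n=5 acc=0'.
Call chain: main -> merge_totals([8, 12, 12, 11, 5]) (called at line 26) -> locate_pivot([8, 12, 12, 11, 5]) (called at line 18).
First divergence: position 5 — after 4 matching lines the faulty run goes silent; intended next line 'descend: n=5 acc=0'.
Intended log window:
  3: locate_pivot start, 5 items
  4: locate_pivot done: 5
  5: descend: n=5 acc=0
  6: descend: n=3 acc=5
Execution walk:
  locate_pivot([8, 12, 12, 11, 5]) -> 5  [called from merge_totals, line 18]
  rate_window(0, 5) -> 5  [called from merge_totals, line 20]
  merge_totals([8, 12, 12, 11, 5]) -> 5  [called from main, line 26]
Log origin:
  1: emitted by main (line 25)
  2: emitted by merge_totals (line 17)
  3: emitted by locate_pivot (line 8)
  4: emitted by locate_pivot (line 13)
A correct fix: line 20: replace `rate_window(0, gap)` with `rate_window(gap, 0)`.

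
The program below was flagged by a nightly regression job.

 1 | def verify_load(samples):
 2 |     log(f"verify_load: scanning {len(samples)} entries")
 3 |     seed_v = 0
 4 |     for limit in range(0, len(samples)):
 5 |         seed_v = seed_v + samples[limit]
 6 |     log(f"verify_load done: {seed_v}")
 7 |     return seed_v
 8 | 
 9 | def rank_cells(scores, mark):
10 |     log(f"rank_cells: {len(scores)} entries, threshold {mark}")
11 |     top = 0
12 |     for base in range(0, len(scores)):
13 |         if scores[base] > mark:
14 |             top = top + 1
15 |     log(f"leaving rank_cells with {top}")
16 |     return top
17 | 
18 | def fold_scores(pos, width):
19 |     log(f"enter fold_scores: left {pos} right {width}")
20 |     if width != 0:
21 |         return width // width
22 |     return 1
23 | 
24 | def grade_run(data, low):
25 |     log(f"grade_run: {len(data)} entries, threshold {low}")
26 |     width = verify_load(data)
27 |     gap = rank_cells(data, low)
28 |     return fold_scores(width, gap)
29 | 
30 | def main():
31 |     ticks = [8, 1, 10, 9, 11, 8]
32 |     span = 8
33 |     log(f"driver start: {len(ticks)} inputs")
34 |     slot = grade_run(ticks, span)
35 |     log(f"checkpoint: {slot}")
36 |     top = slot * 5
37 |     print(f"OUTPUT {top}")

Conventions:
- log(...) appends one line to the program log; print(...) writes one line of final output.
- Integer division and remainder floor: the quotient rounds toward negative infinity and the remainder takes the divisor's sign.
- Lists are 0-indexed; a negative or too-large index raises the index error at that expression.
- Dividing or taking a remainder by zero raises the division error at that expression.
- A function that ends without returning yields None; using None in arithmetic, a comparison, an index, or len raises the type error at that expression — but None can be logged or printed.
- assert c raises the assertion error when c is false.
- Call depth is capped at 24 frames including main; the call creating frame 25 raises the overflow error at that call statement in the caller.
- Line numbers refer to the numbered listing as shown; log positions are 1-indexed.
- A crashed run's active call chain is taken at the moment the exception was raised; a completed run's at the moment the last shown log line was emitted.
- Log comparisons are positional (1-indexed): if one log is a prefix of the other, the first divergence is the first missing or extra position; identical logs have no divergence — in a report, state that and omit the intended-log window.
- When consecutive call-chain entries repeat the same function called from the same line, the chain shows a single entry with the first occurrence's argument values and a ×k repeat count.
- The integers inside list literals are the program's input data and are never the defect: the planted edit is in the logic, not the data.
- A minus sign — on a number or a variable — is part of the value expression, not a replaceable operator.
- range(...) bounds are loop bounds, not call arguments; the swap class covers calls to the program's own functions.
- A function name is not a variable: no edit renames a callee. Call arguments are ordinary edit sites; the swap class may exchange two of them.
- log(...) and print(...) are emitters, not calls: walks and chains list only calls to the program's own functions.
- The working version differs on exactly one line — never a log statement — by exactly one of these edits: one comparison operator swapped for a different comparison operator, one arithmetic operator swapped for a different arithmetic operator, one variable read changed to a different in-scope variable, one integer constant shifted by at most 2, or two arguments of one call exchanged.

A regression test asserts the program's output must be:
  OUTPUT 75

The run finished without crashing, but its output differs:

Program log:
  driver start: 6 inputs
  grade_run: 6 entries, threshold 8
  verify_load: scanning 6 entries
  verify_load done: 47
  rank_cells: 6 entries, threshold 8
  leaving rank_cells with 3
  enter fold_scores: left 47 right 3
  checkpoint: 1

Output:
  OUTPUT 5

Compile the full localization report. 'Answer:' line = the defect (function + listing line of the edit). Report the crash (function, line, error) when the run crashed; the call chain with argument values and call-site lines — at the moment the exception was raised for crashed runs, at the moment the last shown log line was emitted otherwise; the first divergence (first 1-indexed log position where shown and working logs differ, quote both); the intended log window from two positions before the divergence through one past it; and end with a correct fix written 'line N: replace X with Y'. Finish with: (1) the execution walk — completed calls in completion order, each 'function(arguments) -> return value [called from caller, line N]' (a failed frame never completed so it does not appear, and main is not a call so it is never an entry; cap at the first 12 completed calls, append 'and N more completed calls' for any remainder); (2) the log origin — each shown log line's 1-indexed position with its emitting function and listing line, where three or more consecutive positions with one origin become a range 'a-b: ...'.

Answer: the defect is in fold_scores at line 21.
Core observation: Position 8 is the first bad log line: 'checkpoint: 1' should read 'checkpoint: 15'.
Call chain: main.
First divergence: at position 8 the run shows 'checkpoint: 1' where the working version logs 'checkpoint: 15'.
Intended log window:
  6: leaving rank_cells with 3
  7: enter fold_scores: left 47 right 3
  8: checkpoint: 15
Execution walk:
  verify_load([8, 1, 10, 9, 11, 8]) -> 47  [called from grade_run, line 26]
  rank_cells([8, 1, 10, 9, 11, 8], 8) -> 3  [called from grade_run, line 27]
  fold_scores(47, 3) -> 1  [called from grade_run, line 28]
  grade_run([8, 1, 10, 9, 11, 8], 8) -> 1  [called from main, line 34]
Log origins:
  1: logged in main at line 33
  2: logged in grade_run at line 25
  3: logged in verify_load at line 2
  4: logged in verify_load at line 6
  5: logged in rank_cells at line 10
  6: logged in rank_cells at line 15
  7: logged in fold_scores at line 19
  8: logged in main at line 35
A correct fix: line 21: replace `width // width` with `pos // width`.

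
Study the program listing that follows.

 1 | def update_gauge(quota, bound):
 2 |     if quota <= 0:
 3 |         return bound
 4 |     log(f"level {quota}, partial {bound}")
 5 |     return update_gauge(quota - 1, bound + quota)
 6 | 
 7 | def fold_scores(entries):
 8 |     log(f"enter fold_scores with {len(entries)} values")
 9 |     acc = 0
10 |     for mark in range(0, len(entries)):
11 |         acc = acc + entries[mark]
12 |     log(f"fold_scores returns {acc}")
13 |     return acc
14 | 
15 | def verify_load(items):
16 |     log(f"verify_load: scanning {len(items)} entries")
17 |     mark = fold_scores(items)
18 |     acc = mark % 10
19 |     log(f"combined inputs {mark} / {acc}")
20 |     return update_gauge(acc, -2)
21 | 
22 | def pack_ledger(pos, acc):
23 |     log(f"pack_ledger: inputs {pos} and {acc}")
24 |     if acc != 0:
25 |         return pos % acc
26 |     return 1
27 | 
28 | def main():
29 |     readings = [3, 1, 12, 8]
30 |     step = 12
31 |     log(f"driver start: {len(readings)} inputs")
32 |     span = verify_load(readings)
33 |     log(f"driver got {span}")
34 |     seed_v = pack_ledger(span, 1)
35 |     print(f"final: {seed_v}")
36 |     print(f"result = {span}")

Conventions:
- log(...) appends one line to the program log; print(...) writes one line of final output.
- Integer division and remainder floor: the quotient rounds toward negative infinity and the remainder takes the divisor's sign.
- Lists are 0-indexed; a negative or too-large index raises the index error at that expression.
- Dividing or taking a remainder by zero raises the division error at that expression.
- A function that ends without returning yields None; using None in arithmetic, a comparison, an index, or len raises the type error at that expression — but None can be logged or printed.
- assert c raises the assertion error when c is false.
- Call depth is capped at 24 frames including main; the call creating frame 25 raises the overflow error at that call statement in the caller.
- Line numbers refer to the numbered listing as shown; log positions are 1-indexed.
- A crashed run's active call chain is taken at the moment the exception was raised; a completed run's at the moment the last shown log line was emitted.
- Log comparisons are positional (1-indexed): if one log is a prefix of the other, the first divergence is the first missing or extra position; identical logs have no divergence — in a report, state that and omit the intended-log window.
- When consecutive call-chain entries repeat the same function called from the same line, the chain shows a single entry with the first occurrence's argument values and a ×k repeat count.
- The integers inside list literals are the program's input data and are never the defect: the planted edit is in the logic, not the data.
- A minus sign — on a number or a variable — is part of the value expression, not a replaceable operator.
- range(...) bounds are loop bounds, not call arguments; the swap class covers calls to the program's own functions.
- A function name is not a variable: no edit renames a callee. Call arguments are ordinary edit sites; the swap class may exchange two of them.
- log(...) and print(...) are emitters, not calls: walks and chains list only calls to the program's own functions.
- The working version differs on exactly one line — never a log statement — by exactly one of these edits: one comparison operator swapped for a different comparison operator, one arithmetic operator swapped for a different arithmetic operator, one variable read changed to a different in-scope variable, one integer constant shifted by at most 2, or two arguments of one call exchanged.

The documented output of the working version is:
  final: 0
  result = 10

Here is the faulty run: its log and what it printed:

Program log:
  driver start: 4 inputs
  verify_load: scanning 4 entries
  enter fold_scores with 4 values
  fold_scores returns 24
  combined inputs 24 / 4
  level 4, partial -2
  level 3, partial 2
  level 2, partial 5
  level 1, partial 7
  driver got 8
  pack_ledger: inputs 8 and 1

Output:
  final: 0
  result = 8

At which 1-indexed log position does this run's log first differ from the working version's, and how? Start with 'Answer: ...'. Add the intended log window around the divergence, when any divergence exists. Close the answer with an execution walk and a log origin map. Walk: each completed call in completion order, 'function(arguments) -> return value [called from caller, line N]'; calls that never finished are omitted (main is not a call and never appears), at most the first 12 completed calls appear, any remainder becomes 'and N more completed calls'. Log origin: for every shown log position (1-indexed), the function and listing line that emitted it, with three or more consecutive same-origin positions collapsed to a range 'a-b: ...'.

Answer: position 6 — shown 'level 4, partial -2', intended 'level 4, partial 0'.
Intended log window:
  4: fold_scores returns 24
  5: combined inputs 24 / 4
  6: level 4, partial 0
  7: level 3, partial 4
Execution walk:
  fold_scores([3, 1, 12, 8]) -> 24  [called from verify_load, line 17]
  update_gauge(0, 8) -> 8  [called from update_gauge, line 5]
  update_gauge(1, 7) -> 8  [called from update_gauge, line 5]
  update_gauge(2, 5) -> 8  [called from update_gauge, line 5]
  update_gauge(3, 2) -> 8  [called from update_gauge, line 5]
  update_gauge(4, -2) -> 8  [called from verify_load, line 20]
  verify_load([3, 1, 12, 8]) -> 8  [called from main, line 32]
  pack_ledger(8, 1) -> 0  [called from main, line 34]
Origin of each log line:
  1: emitted by main (line 31)
  2: emitted by verify_load (line 16)
  3: emitted by fold_scores (line 8)
  4: emitted by fold_scores (line 12)
  5: emitted by verify_load (line 19)
  6-9: emitted by update_gauge (line 4)
  10: emitted by main (line 33)
  11: emitted by pack_ledger (line 23)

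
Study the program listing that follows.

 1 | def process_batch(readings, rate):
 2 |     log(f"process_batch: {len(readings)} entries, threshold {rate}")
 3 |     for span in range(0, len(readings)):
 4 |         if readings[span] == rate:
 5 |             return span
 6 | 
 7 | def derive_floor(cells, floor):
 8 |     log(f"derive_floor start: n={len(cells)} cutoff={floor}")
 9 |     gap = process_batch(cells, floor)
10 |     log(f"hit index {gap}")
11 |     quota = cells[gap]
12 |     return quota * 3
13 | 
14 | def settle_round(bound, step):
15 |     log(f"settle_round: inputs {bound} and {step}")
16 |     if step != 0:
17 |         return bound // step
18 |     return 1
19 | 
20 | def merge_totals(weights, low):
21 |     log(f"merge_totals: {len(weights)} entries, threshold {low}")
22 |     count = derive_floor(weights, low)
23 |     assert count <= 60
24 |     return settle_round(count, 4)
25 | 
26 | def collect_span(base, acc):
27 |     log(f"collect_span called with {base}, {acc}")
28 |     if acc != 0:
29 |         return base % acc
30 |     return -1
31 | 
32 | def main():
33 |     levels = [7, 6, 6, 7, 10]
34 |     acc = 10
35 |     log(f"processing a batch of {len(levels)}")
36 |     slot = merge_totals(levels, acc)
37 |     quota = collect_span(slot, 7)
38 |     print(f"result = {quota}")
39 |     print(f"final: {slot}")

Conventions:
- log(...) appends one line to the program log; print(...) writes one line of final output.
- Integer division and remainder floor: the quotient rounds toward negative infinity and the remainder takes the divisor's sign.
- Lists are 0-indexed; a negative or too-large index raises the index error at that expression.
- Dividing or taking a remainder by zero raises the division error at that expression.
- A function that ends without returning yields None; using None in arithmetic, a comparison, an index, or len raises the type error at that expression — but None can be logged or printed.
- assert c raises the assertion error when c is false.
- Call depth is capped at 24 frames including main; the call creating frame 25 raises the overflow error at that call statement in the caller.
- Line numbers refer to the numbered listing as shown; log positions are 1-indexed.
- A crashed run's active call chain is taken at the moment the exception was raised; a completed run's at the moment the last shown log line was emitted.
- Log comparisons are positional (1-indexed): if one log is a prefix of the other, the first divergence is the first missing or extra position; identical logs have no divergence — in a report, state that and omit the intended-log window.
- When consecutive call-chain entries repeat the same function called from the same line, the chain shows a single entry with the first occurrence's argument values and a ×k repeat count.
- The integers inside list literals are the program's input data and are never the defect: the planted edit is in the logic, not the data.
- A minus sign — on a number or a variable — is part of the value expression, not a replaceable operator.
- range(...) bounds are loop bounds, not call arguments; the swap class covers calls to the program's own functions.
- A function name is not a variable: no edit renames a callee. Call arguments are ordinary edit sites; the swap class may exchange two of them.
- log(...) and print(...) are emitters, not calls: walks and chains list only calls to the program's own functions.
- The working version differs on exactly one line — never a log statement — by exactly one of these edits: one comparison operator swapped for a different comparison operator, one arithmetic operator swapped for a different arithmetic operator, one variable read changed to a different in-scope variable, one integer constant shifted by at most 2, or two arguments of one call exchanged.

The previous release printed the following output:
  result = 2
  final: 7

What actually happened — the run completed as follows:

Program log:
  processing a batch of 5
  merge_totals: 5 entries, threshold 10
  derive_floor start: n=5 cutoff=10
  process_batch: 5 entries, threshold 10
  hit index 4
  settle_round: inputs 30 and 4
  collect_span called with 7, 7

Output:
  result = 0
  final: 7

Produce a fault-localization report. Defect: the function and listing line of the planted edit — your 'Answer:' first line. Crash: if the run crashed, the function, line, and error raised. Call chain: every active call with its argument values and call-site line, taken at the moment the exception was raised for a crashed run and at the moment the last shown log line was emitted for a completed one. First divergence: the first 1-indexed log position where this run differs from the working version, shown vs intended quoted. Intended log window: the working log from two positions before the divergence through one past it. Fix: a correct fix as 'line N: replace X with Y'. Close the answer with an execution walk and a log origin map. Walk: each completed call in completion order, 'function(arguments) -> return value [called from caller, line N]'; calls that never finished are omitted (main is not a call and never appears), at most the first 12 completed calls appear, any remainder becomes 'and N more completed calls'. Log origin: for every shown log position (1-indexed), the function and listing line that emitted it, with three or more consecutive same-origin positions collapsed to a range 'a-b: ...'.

Answer: the defect is in main at line 37.
Key fact: The earliest visible damage is log position 7 — 'collect_span called with 7, 7' rather than the intended 'collect_span called with 7, 5'.
Call chain: main -> collect_span(7, 7) (called at line 37).
First divergence: position 7 — shown 'collect_span called with 7, 7', intended 'collect_span called with 7, 5'.
Intended log window:
  5: hit index 4
  6: settle_round: inputs 30 and 4
  7: collect_span called with 7, 5
Execution walk:
  process_batch([7, 6, 6, 7, 10], 10) -> 4  [called from derive_floor, line 9]
  derive_floor([7, 6, 6, 7, 10], 10) -> 30  [called from merge_totals, line 22]
  settle_round(30, 4) -> 7  [called from merge_totals, line 24]
  merge_totals([7, 6, 6, 7, 10], 10) -> 7  [called from main, line 36]
  collect_span(7, 7) -> 0  [called from main, line 37]
Log origins:
  1: from main, line 35
  2: from merge_totals, line 21
  3: from derive_floor, line 8
  4: from process_batch, line 2
  5: from derive_floor, line 10
  6: from settle_round, line 15
  7: from collect_span, line 27
A correct fix: line 37: replace `7` with `5`.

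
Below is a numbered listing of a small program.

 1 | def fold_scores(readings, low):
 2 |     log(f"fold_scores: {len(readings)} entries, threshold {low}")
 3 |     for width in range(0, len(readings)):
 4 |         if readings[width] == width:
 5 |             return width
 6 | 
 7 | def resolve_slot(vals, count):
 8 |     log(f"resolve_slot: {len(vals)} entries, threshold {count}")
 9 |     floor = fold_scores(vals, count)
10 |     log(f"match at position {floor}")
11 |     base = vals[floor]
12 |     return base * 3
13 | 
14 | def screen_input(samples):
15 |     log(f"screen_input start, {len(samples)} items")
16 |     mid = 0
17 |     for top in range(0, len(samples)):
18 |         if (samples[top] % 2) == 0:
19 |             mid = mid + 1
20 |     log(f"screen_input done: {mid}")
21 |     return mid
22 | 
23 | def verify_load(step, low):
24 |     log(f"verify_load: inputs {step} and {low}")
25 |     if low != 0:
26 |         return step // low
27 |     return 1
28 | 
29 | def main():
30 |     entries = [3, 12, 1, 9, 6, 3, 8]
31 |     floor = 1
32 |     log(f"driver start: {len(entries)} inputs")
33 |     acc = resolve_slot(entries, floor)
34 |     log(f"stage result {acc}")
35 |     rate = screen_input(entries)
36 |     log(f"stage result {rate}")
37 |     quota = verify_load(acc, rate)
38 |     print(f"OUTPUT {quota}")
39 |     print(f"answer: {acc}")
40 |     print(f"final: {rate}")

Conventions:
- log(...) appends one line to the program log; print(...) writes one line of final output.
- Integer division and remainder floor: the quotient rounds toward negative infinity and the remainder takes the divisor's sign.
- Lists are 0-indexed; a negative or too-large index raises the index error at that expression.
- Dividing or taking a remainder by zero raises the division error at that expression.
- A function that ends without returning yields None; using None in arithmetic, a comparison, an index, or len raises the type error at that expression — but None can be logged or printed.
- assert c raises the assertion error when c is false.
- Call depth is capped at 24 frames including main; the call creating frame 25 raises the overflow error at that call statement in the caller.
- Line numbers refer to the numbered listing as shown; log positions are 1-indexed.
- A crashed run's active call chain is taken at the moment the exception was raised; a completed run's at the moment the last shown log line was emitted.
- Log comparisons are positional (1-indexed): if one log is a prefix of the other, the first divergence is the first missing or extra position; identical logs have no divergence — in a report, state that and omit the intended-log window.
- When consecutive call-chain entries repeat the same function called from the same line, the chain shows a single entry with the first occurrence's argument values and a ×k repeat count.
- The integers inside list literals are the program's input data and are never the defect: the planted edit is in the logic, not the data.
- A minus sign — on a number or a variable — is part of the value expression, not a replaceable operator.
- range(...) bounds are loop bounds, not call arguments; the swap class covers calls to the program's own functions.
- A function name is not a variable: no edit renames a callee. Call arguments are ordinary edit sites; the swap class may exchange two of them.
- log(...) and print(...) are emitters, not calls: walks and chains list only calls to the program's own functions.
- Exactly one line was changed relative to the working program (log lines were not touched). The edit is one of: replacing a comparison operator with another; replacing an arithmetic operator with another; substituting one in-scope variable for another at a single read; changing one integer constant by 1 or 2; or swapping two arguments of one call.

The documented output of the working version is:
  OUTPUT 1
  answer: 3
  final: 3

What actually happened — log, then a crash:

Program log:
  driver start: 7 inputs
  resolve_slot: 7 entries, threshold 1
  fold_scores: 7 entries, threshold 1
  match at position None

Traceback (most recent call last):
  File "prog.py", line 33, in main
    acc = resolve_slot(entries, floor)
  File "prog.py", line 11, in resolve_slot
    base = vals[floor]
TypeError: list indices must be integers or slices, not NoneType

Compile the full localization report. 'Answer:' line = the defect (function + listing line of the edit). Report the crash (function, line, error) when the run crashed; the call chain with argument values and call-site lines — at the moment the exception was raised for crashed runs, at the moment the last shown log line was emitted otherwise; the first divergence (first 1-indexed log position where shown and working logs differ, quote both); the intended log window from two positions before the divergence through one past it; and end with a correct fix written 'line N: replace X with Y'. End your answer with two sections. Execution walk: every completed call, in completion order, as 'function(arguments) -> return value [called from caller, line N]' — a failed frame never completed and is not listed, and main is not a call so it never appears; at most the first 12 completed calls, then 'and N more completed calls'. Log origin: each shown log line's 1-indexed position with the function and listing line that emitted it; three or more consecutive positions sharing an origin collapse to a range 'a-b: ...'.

Answer: the defect is in fold_scores at line 4.
Core observation: Everything matches until log position 4, which reads 'match at position None' in place of 'match at position 2'.
Crash: resolve_slot, line 11, TypeError.
Call chain: main -> resolve_slot([3, 12, 1, 9, 6, 3, 8], 1) (called at line 33).
First divergence: at position 4 the run shows 'match at position None' where the working version logs 'match at position 2'.
Intended log window:
  2: resolve_slot: 7 entries, threshold 1
  3: fold_scores: 7 entries, threshold 1
  4: match at position 2
  5: stage result 3
Execution walk:
  fold_scores([3, 12, 1, 9, 6, 3, 8], 1) -> None  [called from resolve_slot, line 9]
Log origins:
  1: emitted by main (line 32)
  2: emitted by resolve_slot (line 8)
  3: emitted by fold_scores (line 2)
  4: emitted by resolve_slot (line 10)
A correct fix: line 4: replace `readings[width] == width` with `readings[width] == low`.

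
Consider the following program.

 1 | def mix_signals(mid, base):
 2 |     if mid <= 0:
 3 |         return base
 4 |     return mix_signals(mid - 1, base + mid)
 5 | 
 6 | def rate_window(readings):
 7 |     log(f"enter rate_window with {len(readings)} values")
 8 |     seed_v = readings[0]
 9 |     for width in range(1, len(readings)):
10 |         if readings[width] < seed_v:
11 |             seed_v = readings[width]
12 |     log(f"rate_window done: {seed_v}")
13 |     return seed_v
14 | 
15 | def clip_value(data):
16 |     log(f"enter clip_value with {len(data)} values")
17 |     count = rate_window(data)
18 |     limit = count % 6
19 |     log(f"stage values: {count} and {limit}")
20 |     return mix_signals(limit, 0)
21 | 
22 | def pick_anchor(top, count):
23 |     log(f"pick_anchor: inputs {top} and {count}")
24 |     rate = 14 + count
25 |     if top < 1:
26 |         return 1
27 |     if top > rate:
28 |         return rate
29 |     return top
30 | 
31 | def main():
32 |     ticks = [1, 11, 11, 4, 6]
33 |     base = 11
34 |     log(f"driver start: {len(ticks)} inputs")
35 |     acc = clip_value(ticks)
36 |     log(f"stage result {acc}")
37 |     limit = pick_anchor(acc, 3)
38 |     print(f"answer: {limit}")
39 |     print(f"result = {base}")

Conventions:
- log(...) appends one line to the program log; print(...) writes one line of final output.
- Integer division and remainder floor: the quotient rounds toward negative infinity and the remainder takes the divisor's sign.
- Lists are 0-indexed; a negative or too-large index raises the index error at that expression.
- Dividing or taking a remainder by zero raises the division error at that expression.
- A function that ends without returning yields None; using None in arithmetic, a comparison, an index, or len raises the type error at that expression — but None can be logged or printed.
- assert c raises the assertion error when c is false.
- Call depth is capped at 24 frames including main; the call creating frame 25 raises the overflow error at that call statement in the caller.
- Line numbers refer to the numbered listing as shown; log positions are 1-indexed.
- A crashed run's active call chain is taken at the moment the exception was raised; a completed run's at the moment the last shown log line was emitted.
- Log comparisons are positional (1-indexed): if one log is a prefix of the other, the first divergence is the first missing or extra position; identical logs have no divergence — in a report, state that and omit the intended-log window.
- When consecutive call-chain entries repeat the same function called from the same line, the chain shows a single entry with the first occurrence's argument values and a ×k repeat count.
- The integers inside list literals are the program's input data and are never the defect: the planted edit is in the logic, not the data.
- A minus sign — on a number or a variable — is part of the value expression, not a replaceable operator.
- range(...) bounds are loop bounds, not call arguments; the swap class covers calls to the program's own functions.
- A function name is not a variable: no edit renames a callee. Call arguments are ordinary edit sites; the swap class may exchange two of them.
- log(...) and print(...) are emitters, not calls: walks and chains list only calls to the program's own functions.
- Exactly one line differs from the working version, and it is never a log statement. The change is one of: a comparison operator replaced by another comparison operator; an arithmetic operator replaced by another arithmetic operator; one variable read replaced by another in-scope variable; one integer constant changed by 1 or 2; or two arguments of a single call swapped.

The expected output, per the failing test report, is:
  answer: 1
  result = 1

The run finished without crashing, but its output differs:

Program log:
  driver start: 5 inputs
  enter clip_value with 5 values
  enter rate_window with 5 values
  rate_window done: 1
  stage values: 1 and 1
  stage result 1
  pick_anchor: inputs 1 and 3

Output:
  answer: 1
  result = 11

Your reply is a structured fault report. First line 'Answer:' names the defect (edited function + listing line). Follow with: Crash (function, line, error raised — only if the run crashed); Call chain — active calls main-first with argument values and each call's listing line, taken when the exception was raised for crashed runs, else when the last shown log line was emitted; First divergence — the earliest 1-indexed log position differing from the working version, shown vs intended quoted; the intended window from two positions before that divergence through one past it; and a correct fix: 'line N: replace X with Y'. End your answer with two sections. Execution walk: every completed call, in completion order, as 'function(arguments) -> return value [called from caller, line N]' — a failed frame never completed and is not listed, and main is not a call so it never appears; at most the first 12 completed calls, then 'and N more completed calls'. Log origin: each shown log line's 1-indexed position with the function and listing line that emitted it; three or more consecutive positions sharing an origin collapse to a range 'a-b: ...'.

Answer: the defect is in main at line 39.
Key fact: Nothing in the log betrays the bug — only the output does.
Call chain: main -> pick_anchor(1, 3) (called at line 37).
First divergence: none — the logs agree in full.
Execution walk:
  rate_window([1, 11, 11, 4, 6]) -> 1  [called from clip_value, line 17]
  mix_signals(0, 1) -> 1  [called from mix_signals, line 4]
  mix_signals(1, 0) -> 1  [called from clip_value, line 20]
  clip_value([1, 11, 11, 4, 6]) -> 1  [called from main, line 35]
  pick_anchor(1, 3) -> 1  [called from main, line 37]
Log line origins:
  1: logged in main at line 34
  2: logged in clip_value at line 16
  3: logged in rate_window at line 7
  4: logged in rate_window at line 12
  5: logged in clip_value at line 19
  6: logged in main at line 36
  7: logged in pick_anchor at line 23
A correct fix: line 39: replace `base` with `acc`.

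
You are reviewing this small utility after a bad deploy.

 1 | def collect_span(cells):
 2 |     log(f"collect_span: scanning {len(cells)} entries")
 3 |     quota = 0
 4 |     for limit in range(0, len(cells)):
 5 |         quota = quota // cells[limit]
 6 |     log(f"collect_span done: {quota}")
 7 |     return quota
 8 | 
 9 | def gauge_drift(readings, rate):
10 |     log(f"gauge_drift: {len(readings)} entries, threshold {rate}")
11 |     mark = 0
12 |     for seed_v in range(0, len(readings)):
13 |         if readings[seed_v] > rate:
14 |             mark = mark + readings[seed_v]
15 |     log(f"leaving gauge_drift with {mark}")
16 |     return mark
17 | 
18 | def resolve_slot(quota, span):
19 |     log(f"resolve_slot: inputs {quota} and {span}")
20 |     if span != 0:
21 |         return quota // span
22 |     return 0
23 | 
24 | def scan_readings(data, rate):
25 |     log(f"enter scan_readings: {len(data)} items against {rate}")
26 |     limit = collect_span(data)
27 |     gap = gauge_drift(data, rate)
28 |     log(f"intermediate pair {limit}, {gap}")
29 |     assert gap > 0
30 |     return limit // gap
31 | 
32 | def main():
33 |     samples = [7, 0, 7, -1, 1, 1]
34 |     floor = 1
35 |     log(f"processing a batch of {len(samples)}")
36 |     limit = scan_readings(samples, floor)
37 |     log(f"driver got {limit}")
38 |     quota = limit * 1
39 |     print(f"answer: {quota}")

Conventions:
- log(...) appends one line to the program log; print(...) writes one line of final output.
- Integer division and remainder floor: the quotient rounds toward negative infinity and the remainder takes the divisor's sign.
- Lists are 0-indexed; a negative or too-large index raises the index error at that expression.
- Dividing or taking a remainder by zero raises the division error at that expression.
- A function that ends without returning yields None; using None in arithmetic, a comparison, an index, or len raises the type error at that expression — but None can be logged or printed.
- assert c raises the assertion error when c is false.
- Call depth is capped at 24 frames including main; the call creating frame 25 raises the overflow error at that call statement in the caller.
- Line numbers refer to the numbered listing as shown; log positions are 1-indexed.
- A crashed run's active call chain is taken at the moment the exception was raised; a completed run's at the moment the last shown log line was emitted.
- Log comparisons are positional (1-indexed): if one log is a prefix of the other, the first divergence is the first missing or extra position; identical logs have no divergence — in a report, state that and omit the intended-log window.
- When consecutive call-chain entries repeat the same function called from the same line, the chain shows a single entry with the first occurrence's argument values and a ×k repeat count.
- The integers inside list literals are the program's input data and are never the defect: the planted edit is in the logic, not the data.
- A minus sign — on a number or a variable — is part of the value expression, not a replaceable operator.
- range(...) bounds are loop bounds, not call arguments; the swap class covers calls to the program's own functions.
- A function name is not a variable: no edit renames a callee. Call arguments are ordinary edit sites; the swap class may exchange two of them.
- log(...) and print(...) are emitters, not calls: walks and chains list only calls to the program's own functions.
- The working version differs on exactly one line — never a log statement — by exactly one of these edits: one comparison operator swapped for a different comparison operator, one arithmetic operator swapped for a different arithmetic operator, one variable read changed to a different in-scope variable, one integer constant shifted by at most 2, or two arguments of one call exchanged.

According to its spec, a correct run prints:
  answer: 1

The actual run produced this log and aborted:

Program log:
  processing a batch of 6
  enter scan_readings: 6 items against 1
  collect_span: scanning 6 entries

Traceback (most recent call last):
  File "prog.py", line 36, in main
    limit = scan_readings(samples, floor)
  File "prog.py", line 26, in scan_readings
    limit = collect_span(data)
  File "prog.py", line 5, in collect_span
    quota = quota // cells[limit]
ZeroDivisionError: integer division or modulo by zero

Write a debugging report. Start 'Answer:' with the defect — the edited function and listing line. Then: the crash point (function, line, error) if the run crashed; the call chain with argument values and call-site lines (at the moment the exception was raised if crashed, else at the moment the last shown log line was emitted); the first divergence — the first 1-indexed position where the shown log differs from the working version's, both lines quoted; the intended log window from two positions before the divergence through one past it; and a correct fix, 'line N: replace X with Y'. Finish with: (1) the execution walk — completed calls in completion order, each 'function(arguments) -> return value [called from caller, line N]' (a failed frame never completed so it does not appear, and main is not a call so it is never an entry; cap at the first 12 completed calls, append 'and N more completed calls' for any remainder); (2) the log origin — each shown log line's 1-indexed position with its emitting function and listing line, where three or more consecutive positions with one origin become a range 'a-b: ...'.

Answer: the defect is in collect_span at line 5.
The tell: After 3 matching log lines the faulty run goes silent, while the working version continues with 'collect_span done: 15'.
Crash: collect_span, line 5, ZeroDivisionError.
Call chain: main -> scan_readings([7, 0, 7, -1, 1, 1], 1) (called at line 36) -> collect_span([7, 0, 7, -1, 1, 1]) (called at line 26).
First divergence: position 4; the shown log stops at 3 lines while the working version next logs 'collect_span done: 15'.
Intended log window:
  2: enter scan_readings: 6 items against 1
  3: collect_span: scanning 6 entries
  4: collect_span done: 15
  5: gauge_drift: 6 entries, threshold 1
Execution walk:
  (no call completed)
Log line origins:
  1: logged in main at line 35
  2: logged in scan_readings at line 25
  3: logged in collect_span at line 2
A correct fix: line 5: replace `//` with `+`.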